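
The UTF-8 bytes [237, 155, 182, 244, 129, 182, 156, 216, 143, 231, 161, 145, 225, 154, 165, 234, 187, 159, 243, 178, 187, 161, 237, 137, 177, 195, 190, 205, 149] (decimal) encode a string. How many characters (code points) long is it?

10

Byte at offset 0: 0xED = 11101101 → 3-byte char (#1). Advance 3.
Byte at offset 3: 0xF4 = 11110100 → 4-byte char (#2). Advance 4.
Byte at offset 7: 0xD8 = 11011000 → 2-byte char (#3). Advance 2.
Byte at offset 9: 0xE7 = 11100111 → 3-byte char (#4). Advance 3.
Byte at offset 12: 0xE1 = 11100001 → 3-byte char (#5). Advance 3.
Byte at offset 15: 0xEA = 11101010 → 3-byte char (#6). Advance 3.
Byte at offset 18: 0xF3 = 11110011 → 4-byte char (#7). Advance 4.
Byte at offset 22: 0xED = 11101101 → 3-byte char (#8). Advance 3.
Byte at offset 25: 0xC3 = 11000011 → 2-byte char (#9). Advance 2.
Byte at offset 27: 0xCD = 11001101 → 2-byte char (#10). Advance 2.
Reached end at offset 29 after 10 code points.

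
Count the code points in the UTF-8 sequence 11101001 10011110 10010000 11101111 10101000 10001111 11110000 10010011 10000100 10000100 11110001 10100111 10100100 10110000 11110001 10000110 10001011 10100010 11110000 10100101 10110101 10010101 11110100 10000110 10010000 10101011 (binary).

Byte at offset 0: 0xE9 = 11101001 → 3-byte char (#1). Advance 3.
Byte at offset 3: 0xEF = 11101111 → 3-byte char (#2). Advance 3.
Byte at offset 6: 0xF0 = 11110000 → 4-byte char (#3). Advance 4.
Byte at offset 10: 0xF1 = 11110001 → 4-byte char (#4). Advance 4.
Byte at offset 14: 0xF1 = 11110001 → 4-byte char (#5). Advance 4.
Byte at offset 18: 0xF0 = 11110000 → 4-byte char (#6). Advance 4.
Byte at offset 22: 0xF4 = 11110100 → 4-byte char (#7). Advance 4.
Reached end at offset 26 after 7 code points.

7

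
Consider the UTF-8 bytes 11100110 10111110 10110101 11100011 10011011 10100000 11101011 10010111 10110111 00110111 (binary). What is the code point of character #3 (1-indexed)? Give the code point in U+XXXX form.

U+B5F7

Offset 0: leading byte 0xE6 = 11100110 → 3-byte char #1 = E6 BE B5.
Offset 3: leading byte 0xE3 = 11100011 → 3-byte char #2 = E3 9B A0.
Offset 6: leading byte 0xEB = 11101011 → 3-byte char #3 = EB 97 B7.
Leading byte 0xEB = 11101011 matches 1110xxxx → 3-byte sequence.
Byte 1: 0xEB = 11101011, payload 1011 (4 bits).
Byte 2: 0x97 = 10010111 (10xxxxxx ✓), payload 010111.
Byte 3: 0xB7 = 10110111 (10xxxxxx ✓), payload 110111.
Concatenate: 1011010111110111 = 0xB5F7 (16 bits → U+B5F7).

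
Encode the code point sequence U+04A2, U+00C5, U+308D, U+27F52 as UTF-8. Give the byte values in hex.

D2 A2 C3 85 E3 82 8D F0 A7 BD 92

U+04A2: 2-byte form → D2 A2.
U+00C5: 2-byte form → C3 85.
U+308D: 3-byte form → E3 82 8D.
U+27F52: 4-byte form → F0 A7 BD 92.
Concatenated (11 bytes): D2 A2 C3 85 E3 82 8D F0 A7 BD 92.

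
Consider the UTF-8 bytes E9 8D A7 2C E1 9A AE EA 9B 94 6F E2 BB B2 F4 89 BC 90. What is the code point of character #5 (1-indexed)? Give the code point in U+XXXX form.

Offset 0: leading byte 0xE9 = 11101001 → 3-byte char #1 = E9 8D A7.
Offset 3: leading byte 0x2C = 00101100 → 1-byte char #2 = 2C.
Offset 4: leading byte 0xE1 = 11100001 → 3-byte char #3 = E1 9A AE.
Offset 7: leading byte 0xEA = 11101010 → 3-byte char #4 = EA 9B 94.
Offset 10: leading byte 0x6F = 01101111 → 1-byte char #5 = 6F.
Leading byte 0x6F = 01101111 matches 0xxxxxxx → 1-byte sequence.
Byte 1: 0x6F = 01101111, payload 1101111 (7 bits).
Concatenate: 1101111 = 0x6F (7 bits → U+006F).

U+006F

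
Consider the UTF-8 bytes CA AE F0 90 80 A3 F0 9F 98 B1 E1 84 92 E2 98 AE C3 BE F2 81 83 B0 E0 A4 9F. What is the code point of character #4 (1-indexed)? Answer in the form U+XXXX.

U+1112

Offset 0: leading byte 0xCA = 11001010 → 2-byte char #1 = CA AE.
Offset 2: leading byte 0xF0 = 11110000 → 4-byte char #2 = F0 90 80 A3.
Offset 6: leading byte 0xF0 = 11110000 → 4-byte char #3 = F0 9F 98 B1.
Offset 10: leading byte 0xE1 = 11100001 → 3-byte char #4 = E1 84 92.
Leading byte 0xE1 = 11100001 matches 1110xxxx → 3-byte sequence.
Byte 1: 0xE1 = 11100001, payload 0001 (4 bits).
Byte 2: 0x84 = 10000100 (10xxxxxx ✓), payload 000100.
Byte 3: 0x92 = 10010010 (10xxxxxx ✓), payload 010010.
Concatenate: 0001000100010010 = 0x1112 (16 bits → U+1112).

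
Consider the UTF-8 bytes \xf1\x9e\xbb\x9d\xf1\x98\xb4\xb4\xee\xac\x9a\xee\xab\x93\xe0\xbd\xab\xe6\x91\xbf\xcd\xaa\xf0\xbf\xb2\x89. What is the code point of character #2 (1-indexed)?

Offset 0: leading byte 0xF1 = 11110001 → 4-byte char #1 = F1 9E BB 9D.
Offset 4: leading byte 0xF1 = 11110001 → 4-byte char #2 = F1 98 B4 B4.
Leading byte 0xF1 = 11110001 matches 11110xxx → 4-byte sequence.
Byte 1: 0xF1 = 11110001, payload 001 (3 bits).
Byte 2: 0x98 = 10011000 (10xxxxxx ✓), payload 011000.
Byte 3: 0xB4 = 10110100 (10xxxxxx ✓), payload 110100.
Byte 4: 0xB4 = 10110100 (10xxxxxx ✓), payload 110100.
Concatenate: 001011000110100110100 = 0x58D34 (21 bits → U+58D34).

U+58D34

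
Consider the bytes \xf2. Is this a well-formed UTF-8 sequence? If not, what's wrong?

Leading byte 0xF2 = 11110010 → 4-byte form, but only 1 byte is present.

invalid (sequence truncated)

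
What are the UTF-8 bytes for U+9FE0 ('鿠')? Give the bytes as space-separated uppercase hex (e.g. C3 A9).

U+9FE0 = 0x9FE0 = 40928 decimal. In range U+0800–U+FFFF → 3-byte form: 1110xxxx 10xxxxxx 10xxxxxx.
Binary (16 bits): 1001111111100000.
Split 4+6+6: 1001 | 111111 | 100000.
Byte 1: 11101001 = 0xE9.
Byte 2: 10111111 = 0xBF.
Byte 3: 10100000 = 0xA0.

E9 BF A0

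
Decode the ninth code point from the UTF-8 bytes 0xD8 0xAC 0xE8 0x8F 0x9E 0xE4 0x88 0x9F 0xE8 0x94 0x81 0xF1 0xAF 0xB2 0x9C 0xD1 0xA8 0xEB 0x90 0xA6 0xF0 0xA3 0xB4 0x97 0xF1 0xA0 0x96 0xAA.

U+605AA

Offset 0: leading byte 0xD8 = 11011000 → 2-byte char #1 = D8 AC.
Offset 2: leading byte 0xE8 = 11101000 → 3-byte char #2 = E8 8F 9E.
Offset 5: leading byte 0xE4 = 11100100 → 3-byte char #3 = E4 88 9F.
Offset 8: leading byte 0xE8 = 11101000 → 3-byte char #4 = E8 94 81.
Offset 11: leading byte 0xF1 = 11110001 → 4-byte char #5 = F1 AF B2 9C.
Offset 15: leading byte 0xD1 = 11010001 → 2-byte char #6 = D1 A8.
Offset 17: leading byte 0xEB = 11101011 → 3-byte char #7 = EB 90 A6.
Offset 20: leading byte 0xF0 = 11110000 → 4-byte char #8 = F0 A3 B4 97.
Offset 24: leading byte 0xF1 = 11110001 → 4-byte char #9 = F1 A0 96 AA.
Leading byte 0xF1 = 11110001 matches 11110xxx → 4-byte sequence.
Byte 1: 0xF1 = 11110001, payload 001 (3 bits).
Byte 2: 0xA0 = 10100000 (10xxxxxx ✓), payload 100000.
Byte 3: 0x96 = 10010110 (10xxxxxx ✓), payload 010110.
Byte 4: 0xAA = 10101010 (10xxxxxx ✓), payload 101010.
Concatenate: 001100000010110101010 = 0x605AA (21 bits → U+605AA).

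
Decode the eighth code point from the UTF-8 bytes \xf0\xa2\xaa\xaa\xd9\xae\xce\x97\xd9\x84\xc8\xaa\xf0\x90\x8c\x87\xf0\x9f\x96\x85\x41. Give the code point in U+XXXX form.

U+0041

Offset 0: leading byte 0xF0 = 11110000 → 4-byte char #1 = F0 A2 AA AA.
Offset 4: leading byte 0xD9 = 11011001 → 2-byte char #2 = D9 AE.
Offset 6: leading byte 0xCE = 11001110 → 2-byte char #3 = CE 97.
Offset 8: leading byte 0xD9 = 11011001 → 2-byte char #4 = D9 84.
Offset 10: leading byte 0xC8 = 11001000 → 2-byte char #5 = C8 AA.
Offset 12: leading byte 0xF0 = 11110000 → 4-byte char #6 = F0 90 8C 87.
Offset 16: leading byte 0xF0 = 11110000 → 4-byte char #7 = F0 9F 96 85.
Offset 20: leading byte 0x41 = 01000001 → 1-byte char #8 = 41.
Leading byte 0x41 = 01000001 matches 0xxxxxxx → 1-byte sequence.
Byte 1: 0x41 = 01000001, payload 1000001 (7 bits).
Concatenate: 1000001 = 0x41 (7 bits → U+0041).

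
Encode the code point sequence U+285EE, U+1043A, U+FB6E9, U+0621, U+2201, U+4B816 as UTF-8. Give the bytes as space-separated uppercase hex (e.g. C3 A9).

F0 A8 97 AE F0 90 90 BA F3 BB 9B A9 D8 A1 E2 88 81 F1 8B A0 96

U+285EE: 4-byte form → F0 A8 97 AE.
U+1043A: 4-byte form → F0 90 90 BA.
U+FB6E9: 4-byte form → F3 BB 9B A9.
U+0621: 2-byte form → D8 A1.
U+2201: 3-byte form → E2 88 81.
U+4B816: 4-byte form → F1 8B A0 96.
Concatenated (21 bytes): F0 A8 97 AE F0 90 90 BA F3 BB 9B A9 D8 A1 E2 88 81 F1 8B A0 96.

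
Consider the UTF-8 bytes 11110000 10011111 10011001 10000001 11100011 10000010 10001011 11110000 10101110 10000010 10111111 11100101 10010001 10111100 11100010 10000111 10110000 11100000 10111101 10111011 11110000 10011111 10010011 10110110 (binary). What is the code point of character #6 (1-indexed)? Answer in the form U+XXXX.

Offset 0: leading byte 0xF0 = 11110000 → 4-byte char #1 = F0 9F 99 81.
Offset 4: leading byte 0xE3 = 11100011 → 3-byte char #2 = E3 82 8B.
Offset 7: leading byte 0xF0 = 11110000 → 4-byte char #3 = F0 AE 82 BF.
Offset 11: leading byte 0xE5 = 11100101 → 3-byte char #4 = E5 91 BC.
Offset 14: leading byte 0xE2 = 11100010 → 3-byte char #5 = E2 87 B0.
Offset 17: leading byte 0xE0 = 11100000 → 3-byte char #6 = E0 BD BB.
Leading byte 0xE0 = 11100000 matches 1110xxxx → 3-byte sequence.
Byte 1: 0xE0 = 11100000, payload 0000 (4 bits).
Byte 2: 0xBD = 10111101 (10xxxxxx ✓), payload 111101.
Byte 3: 0xBB = 10111011 (10xxxxxx ✓), payload 111011.
Concatenate: 0000111101111011 = 0xF7B (16 bits → U+0F7B).

U+0F7B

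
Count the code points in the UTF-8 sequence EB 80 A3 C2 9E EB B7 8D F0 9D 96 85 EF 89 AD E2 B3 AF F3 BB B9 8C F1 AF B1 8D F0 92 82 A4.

Byte at offset 0: 0xEB = 11101011 → 3-byte char (#1). Advance 3.
Byte at offset 3: 0xC2 = 11000010 → 2-byte char (#2). Advance 2.
Byte at offset 5: 0xEB = 11101011 → 3-byte char (#3). Advance 3.
Byte at offset 8: 0xF0 = 11110000 → 4-byte char (#4). Advance 4.
Byte at offset 12: 0xEF = 11101111 → 3-byte char (#5). Advance 3.
Byte at offset 15: 0xE2 = 11100010 → 3-byte char (#6). Advance 3.
Byte at offset 18: 0xF3 = 11110011 → 4-byte char (#7). Advance 4.
Byte at offset 22: 0xF1 = 11110001 → 4-byte char (#8). Advance 4.
Byte at offset 26: 0xF0 = 11110000 → 4-byte char (#9). Advance 4.
Reached end at offset 30 after 9 code points.

9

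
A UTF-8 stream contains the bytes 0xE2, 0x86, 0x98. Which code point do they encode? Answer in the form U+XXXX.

U+2198

Leading byte 0xE2 = 11100010 matches 1110xxxx → 3-byte sequence.
Byte 1: 0xE2 = 11100010, payload 0010 (4 bits).
Byte 2: 0x86 = 10000110 (10xxxxxx ✓), payload 000110.
Byte 3: 0x98 = 10011000 (10xxxxxx ✓), payload 011000.
Concatenate: 0010000110011000 = 0x2198 (16 bits → U+2198).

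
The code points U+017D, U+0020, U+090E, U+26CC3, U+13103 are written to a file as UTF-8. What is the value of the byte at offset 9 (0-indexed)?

U+017D → 2-byte form C5 BD at offsets 0–1.
U+0020 → 1-byte form 20 at offsets 2–2.
U+090E → 3-byte form E0 A4 8E at offsets 3–5.
U+26CC3 → 4-byte form F0 A6 B3 83 at offsets 6–9.
Offset 9 falls in char 4's range; it's byte 4 of F0 A6 B3 83 = 0x83.

0x83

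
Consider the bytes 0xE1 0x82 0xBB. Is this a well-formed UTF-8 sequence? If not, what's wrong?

Leading byte 0xE1 = 11100001 → 3-byte form.
Continuation bytes 0x82=10000010, 0xBB=10111011 all match 10xxxxxx.
Decoded value 0x10BB is ≥ 0x800 (shortest form) and not a surrogate.

valid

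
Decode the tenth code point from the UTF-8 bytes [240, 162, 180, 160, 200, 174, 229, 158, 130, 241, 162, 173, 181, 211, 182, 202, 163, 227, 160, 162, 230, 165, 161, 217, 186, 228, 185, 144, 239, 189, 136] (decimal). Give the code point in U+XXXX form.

U+4E50

Offset 0: leading byte 0xF0 = 11110000 → 4-byte char #1 = F0 A2 B4 A0.
Offset 4: leading byte 0xC8 = 11001000 → 2-byte char #2 = C8 AE.
Offset 6: leading byte 0xE5 = 11100101 → 3-byte char #3 = E5 9E 82.
Offset 9: leading byte 0xF1 = 11110001 → 4-byte char #4 = F1 A2 AD B5.
Offset 13: leading byte 0xD3 = 11010011 → 2-byte char #5 = D3 B6.
Offset 15: leading byte 0xCA = 11001010 → 2-byte char #6 = CA A3.
Offset 17: leading byte 0xE3 = 11100011 → 3-byte char #7 = E3 A0 A2.
Offset 20: leading byte 0xE6 = 11100110 → 3-byte char #8 = E6 A5 A1.
Offset 23: leading byte 0xD9 = 11011001 → 2-byte char #9 = D9 BA.
Offset 25: leading byte 0xE4 = 11100100 → 3-byte char #10 = E4 B9 90.
Leading byte 0xE4 = 11100100 matches 1110xxxx → 3-byte sequence.
Byte 1: 0xE4 = 11100100, payload 0100 (4 bits).
Byte 2: 0xB9 = 10111001 (10xxxxxx ✓), payload 111001.
Byte 3: 0x90 = 10010000 (10xxxxxx ✓), payload 010000.
Concatenate: 0100111001010000 = 0x4E50 (16 bits → U+4E50).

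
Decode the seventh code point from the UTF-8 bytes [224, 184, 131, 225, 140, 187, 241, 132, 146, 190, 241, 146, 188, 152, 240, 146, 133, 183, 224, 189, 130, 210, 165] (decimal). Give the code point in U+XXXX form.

Offset 0: leading byte 0xE0 = 11100000 → 3-byte char #1 = E0 B8 83.
Offset 3: leading byte 0xE1 = 11100001 → 3-byte char #2 = E1 8C BB.
Offset 6: leading byte 0xF1 = 11110001 → 4-byte char #3 = F1 84 92 BE.
Offset 10: leading byte 0xF1 = 11110001 → 4-byte char #4 = F1 92 BC 98.
Offset 14: leading byte 0xF0 = 11110000 → 4-byte char #5 = F0 92 85 B7.
Offset 18: leading byte 0xE0 = 11100000 → 3-byte char #6 = E0 BD 82.
Offset 21: leading byte 0xD2 = 11010010 → 2-byte char #7 = D2 A5.
Leading byte 0xD2 = 11010010 matches 110xxxxx → 2-byte sequence.
Byte 1: 0xD2 = 11010010, payload 10010 (5 bits).
Byte 2: 0xA5 = 10100101 (10xxxxxx ✓), payload 100101.
Concatenate: 10010100101 = 0x4A5 (11 bits → U+04A5).

U+04A5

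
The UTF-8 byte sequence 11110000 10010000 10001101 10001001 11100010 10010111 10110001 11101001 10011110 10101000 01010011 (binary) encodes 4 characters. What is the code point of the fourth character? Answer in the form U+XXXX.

U+0053

Offset 0: leading byte 0xF0 = 11110000 → 4-byte char #1 = F0 90 8D 89.
Offset 4: leading byte 0xE2 = 11100010 → 3-byte char #2 = E2 97 B1.
Offset 7: leading byte 0xE9 = 11101001 → 3-byte char #3 = E9 9E A8.
Offset 10: leading byte 0x53 = 01010011 → 1-byte char #4 = 53.
Leading byte 0x53 = 01010011 matches 0xxxxxxx → 1-byte sequence.
Byte 1: 0x53 = 01010011, payload 1010011 (7 bits).
Concatenate: 1010011 = 0x53 (7 bits → U+0053).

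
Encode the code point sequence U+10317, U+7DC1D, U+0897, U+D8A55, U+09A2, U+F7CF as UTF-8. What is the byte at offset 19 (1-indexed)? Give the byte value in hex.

0xEF

1-indexed offset 19 is 0-indexed offset 18.
U+10317 → 4-byte form F0 90 8C 97 at offsets 0–3.
U+7DC1D → 4-byte form F1 BD B0 9D at offsets 4–7.
U+0897 → 3-byte form E0 A2 97 at offsets 8–10.
U+D8A55 → 4-byte form F3 98 A9 95 at offsets 11–14.
U+09A2 → 3-byte form E0 A6 A2 at offsets 15–17.
U+F7CF → 3-byte form EF 9F 8F at offsets 18–20.
Offset 18 falls in char 6's range; it's byte 1 of EF 9F 8F = 0xEF.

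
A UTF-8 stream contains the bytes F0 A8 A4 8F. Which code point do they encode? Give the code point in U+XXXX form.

U+2890F

Leading byte 0xF0 = 11110000 matches 11110xxx → 4-byte sequence.
Byte 1: 0xF0 = 11110000, payload 000 (3 bits).
Byte 2: 0xA8 = 10101000 (10xxxxxx ✓), payload 101000.
Byte 3: 0xA4 = 10100100 (10xxxxxx ✓), payload 100100.
Byte 4: 0x8F = 10001111 (10xxxxxx ✓), payload 001111.
Concatenate: 000101000100100001111 = 0x2890F (21 bits → U+2890F).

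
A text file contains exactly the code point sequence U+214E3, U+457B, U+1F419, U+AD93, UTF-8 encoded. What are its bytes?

F0 A1 93 A3 E4 95 BB F0 9F 90 99 EA B6 93

U+214E3: 4-byte form → F0 A1 93 A3.
U+457B: 3-byte form → E4 95 BB.
U+1F419: 4-byte form → F0 9F 90 99.
U+AD93: 3-byte form → EA B6 93.
Concatenated (14 bytes): F0 A1 93 A3 E4 95 BB F0 9F 90 99 EA B6 93.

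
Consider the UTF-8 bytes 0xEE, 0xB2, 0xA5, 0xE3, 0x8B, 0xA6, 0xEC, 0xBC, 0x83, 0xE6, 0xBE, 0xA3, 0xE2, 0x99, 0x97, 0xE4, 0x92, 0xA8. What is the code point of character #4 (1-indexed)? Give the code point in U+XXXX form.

U+6FA3

Offset 0: leading byte 0xEE = 11101110 → 3-byte char #1 = EE B2 A5.
Offset 3: leading byte 0xE3 = 11100011 → 3-byte char #2 = E3 8B A6.
Offset 6: leading byte 0xEC = 11101100 → 3-byte char #3 = EC BC 83.
Offset 9: leading byte 0xE6 = 11100110 → 3-byte char #4 = E6 BE A3.
Leading byte 0xE6 = 11100110 matches 1110xxxx → 3-byte sequence.
Byte 1: 0xE6 = 11100110, payload 0110 (4 bits).
Byte 2: 0xBE = 10111110 (10xxxxxx ✓), payload 111110.
Byte 3: 0xA3 = 10100011 (10xxxxxx ✓), payload 100011.
Concatenate: 0110111110100011 = 0x6FA3 (16 bits → U+6FA3).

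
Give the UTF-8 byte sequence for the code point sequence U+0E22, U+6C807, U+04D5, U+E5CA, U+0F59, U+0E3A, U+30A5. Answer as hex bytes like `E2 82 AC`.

U+0E22: 3-byte form → E0 B8 A2.
U+6C807: 4-byte form → F1 AC A0 87.
U+04D5: 2-byte form → D3 95.
U+E5CA: 3-byte form → EE 97 8A.
U+0F59: 3-byte form → E0 BD 99.
U+0E3A: 3-byte form → E0 B8 BA.
U+30A5: 3-byte form → E3 82 A5.
Concatenated (21 bytes): E0 B8 A2 F1 AC A0 87 D3 95 EE 97 8A E0 BD 99 E0 B8 BA E3 82 A5.

E0 B8 A2 F1 AC A0 87 D3 95 EE 97 8A E0 BD 99 E0 B8 BA E3 82 A5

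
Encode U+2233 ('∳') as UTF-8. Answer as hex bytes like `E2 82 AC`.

E2 88 B3

U+2233 = 0x2233 = 8755 decimal. In range U+0800–U+FFFF → 3-byte form: 1110xxxx 10xxxxxx 10xxxxxx.
Binary (16 bits): 0010001000110011.
Split 4+6+6: 0010 | 001000 | 110011.
Byte 1: 11100010 = 0xE2.
Byte 2: 10001000 = 0x88.
Byte 3: 10110011 = 0xB3.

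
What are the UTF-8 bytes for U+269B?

E2 9A 9B

U+269B = 0x269B = 9883 decimal. In range U+0800–U+FFFF → 3-byte form: 1110xxxx 10xxxxxx 10xxxxxx.
Binary (16 bits): 0010011010011011.
Split 4+6+6: 0010 | 011010 | 011011.
Byte 1: 11100010 = 0xE2.
Byte 2: 10011010 = 0x9A.
Byte 3: 10011011 = 0x9B.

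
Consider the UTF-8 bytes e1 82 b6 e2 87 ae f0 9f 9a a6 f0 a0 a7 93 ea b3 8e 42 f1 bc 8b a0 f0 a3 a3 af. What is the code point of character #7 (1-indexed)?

U+7C2E0

Offset 0: leading byte 0xE1 = 11100001 → 3-byte char #1 = E1 82 B6.
Offset 3: leading byte 0xE2 = 11100010 → 3-byte char #2 = E2 87 AE.
Offset 6: leading byte 0xF0 = 11110000 → 4-byte char #3 = F0 9F 9A A6.
Offset 10: leading byte 0xF0 = 11110000 → 4-byte char #4 = F0 A0 A7 93.
Offset 14: leading byte 0xEA = 11101010 → 3-byte char #5 = EA B3 8E.
Offset 17: leading byte 0x42 = 01000010 → 1-byte char #6 = 42.
Offset 18: leading byte 0xF1 = 11110001 → 4-byte char #7 = F1 BC 8B A0.
Leading byte 0xF1 = 11110001 matches 11110xxx → 4-byte sequence.
Byte 1: 0xF1 = 11110001, payload 001 (3 bits).
Byte 2: 0xBC = 10111100 (10xxxxxx ✓), payload 111100.
Byte 3: 0x8B = 10001011 (10xxxxxx ✓), payload 001011.
Byte 4: 0xA0 = 10100000 (10xxxxxx ✓), payload 100000.
Concatenate: 001111100001011100000 = 0x7C2E0 (21 bits → U+7C2E0).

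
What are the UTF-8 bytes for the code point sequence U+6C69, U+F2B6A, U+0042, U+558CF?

E6 B1 A9 F3 B2 AD AA 42 F1 95 A3 8F

U+6C69: 3-byte form → E6 B1 A9.
U+F2B6A: 4-byte form → F3 B2 AD AA.
U+0042: 1-byte form → 42.
U+558CF: 4-byte form → F1 95 A3 8F.
Concatenated (12 bytes): E6 B1 A9 F3 B2 AD AA 42 F1 95 A3 8F.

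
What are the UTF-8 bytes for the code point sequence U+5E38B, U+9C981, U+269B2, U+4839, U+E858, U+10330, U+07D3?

F1 9E 8E 8B F2 9C A6 81 F0 A6 A6 B2 E4 A0 B9 EE A1 98 F0 90 8C B0 DF 93

U+5E38B: 4-byte form → F1 9E 8E 8B.
U+9C981: 4-byte form → F2 9C A6 81.
U+269B2: 4-byte form → F0 A6 A6 B2.
U+4839: 3-byte form → E4 A0 B9.
U+E858: 3-byte form → EE A1 98.
U+10330: 4-byte form → F0 90 8C B0.
U+07D3: 2-byte form → DF 93.
Concatenated (24 bytes): F1 9E 8E 8B F2 9C A6 81 F0 A6 A6 B2 E4 A0 B9 EE A1 98 F0 90 8C B0 DF 93.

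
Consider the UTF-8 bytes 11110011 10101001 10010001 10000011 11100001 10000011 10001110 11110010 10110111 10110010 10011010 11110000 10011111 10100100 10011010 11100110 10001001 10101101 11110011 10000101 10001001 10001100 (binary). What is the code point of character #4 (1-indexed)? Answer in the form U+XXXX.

U+1F91A

Offset 0: leading byte 0xF3 = 11110011 → 4-byte char #1 = F3 A9 91 83.
Offset 4: leading byte 0xE1 = 11100001 → 3-byte char #2 = E1 83 8E.
Offset 7: leading byte 0xF2 = 11110010 → 4-byte char #3 = F2 B7 B2 9A.
Offset 11: leading byte 0xF0 = 11110000 → 4-byte char #4 = F0 9F A4 9A.
Leading byte 0xF0 = 11110000 matches 11110xxx → 4-byte sequence.
Byte 1: 0xF0 = 11110000, payload 000 (3 bits).
Byte 2: 0x9F = 10011111 (10xxxxxx ✓), payload 011111.
Byte 3: 0xA4 = 10100100 (10xxxxxx ✓), payload 100100.
Byte 4: 0x9A = 10011010 (10xxxxxx ✓), payload 011010.
Concatenate: 000011111100100011010 = 0x1F91A (21 bits → U+1F91A).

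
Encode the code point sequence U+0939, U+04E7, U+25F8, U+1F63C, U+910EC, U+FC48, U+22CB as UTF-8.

U+0939: 3-byte form → E0 A4 B9.
U+04E7: 2-byte form → D3 A7.
U+25F8: 3-byte form → E2 97 B8.
U+1F63C: 4-byte form → F0 9F 98 BC.
U+910EC: 4-byte form → F2 91 83 AC.
U+FC48: 3-byte form → EF B1 88.
U+22CB: 3-byte form → E2 8B 8B.
Concatenated (22 bytes): E0 A4 B9 D3 A7 E2 97 B8 F0 9F 98 BC F2 91 83 AC EF B1 88 E2 8B 8B.

E0 A4 B9 D3 A7 E2 97 B8 F0 9F 98 BC F2 91 83 AC EF B1 88 E2 8B 8B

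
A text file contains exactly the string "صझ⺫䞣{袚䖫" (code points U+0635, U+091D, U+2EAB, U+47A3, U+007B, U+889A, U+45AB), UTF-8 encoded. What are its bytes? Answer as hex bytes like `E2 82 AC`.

U+0635: 2-byte form → D8 B5.
U+091D: 3-byte form → E0 A4 9D.
U+2EAB: 3-byte form → E2 BA AB.
U+47A3: 3-byte form → E4 9E A3.
U+007B: 1-byte form → 7B.
U+889A: 3-byte form → E8 A2 9A.
U+45AB: 3-byte form → E4 96 AB.
Concatenated (18 bytes): D8 B5 E0 A4 9D E2 BA AB E4 9E A3 7B E8 A2 9A E4 96 AB.

D8 B5 E0 A4 9D E2 BA AB E4 9E A3 7B E8 A2 9A E4 96 AB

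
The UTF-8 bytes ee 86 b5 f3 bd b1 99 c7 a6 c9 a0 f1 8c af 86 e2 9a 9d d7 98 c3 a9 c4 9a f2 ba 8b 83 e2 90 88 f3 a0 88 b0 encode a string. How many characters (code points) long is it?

12

Byte at offset 0: 0xEE = 11101110 → 3-byte char (#1). Advance 3.
Byte at offset 3: 0xF3 = 11110011 → 4-byte char (#2). Advance 4.
Byte at offset 7: 0xC7 = 11000111 → 2-byte char (#3). Advance 2.
Byte at offset 9: 0xC9 = 11001001 → 2-byte char (#4). Advance 2.
Byte at offset 11: 0xF1 = 11110001 → 4-byte char (#5). Advance 4.
Byte at offset 15: 0xE2 = 11100010 → 3-byte char (#6). Advance 3.
Byte at offset 18: 0xD7 = 11010111 → 2-byte char (#7). Advance 2.
Byte at offset 20: 0xC3 = 11000011 → 2-byte char (#8). Advance 2.
Byte at offset 22: 0xC4 = 11000100 → 2-byte char (#9). Advance 2.
Byte at offset 24: 0xF2 = 11110010 → 4-byte char (#10). Advance 4.
Byte at offset 28: 0xE2 = 11100010 → 3-byte char (#11). Advance 3.
Byte at offset 31: 0xF3 = 11110011 → 4-byte char (#12). Advance 4.
Reached end at offset 35 after 12 code points.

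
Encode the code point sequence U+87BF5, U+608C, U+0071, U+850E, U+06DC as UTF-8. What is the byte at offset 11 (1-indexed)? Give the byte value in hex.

0x8E

1-indexed offset 11 is 0-indexed offset 10.
U+87BF5 → 4-byte form F2 87 AF B5 at offsets 0–3.
U+608C → 3-byte form E6 82 8C at offsets 4–6.
U+0071 → 1-byte form 71 at offsets 7–7.
U+850E → 3-byte form E8 94 8E at offsets 8–10.
Offset 10 falls in char 4's range; it's byte 3 of E8 94 8E = 0x8E.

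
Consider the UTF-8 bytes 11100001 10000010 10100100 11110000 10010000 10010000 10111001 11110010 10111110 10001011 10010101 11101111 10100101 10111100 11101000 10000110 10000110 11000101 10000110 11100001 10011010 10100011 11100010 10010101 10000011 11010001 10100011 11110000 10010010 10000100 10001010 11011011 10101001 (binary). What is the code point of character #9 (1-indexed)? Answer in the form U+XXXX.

Offset 0: leading byte 0xE1 = 11100001 → 3-byte char #1 = E1 82 A4.
Offset 3: leading byte 0xF0 = 11110000 → 4-byte char #2 = F0 90 90 B9.
Offset 7: leading byte 0xF2 = 11110010 → 4-byte char #3 = F2 BE 8B 95.
Offset 11: leading byte 0xEF = 11101111 → 3-byte char #4 = EF A5 BC.
Offset 14: leading byte 0xE8 = 11101000 → 3-byte char #5 = E8 86 86.
Offset 17: leading byte 0xC5 = 11000101 → 2-byte char #6 = C5 86.
Offset 19: leading byte 0xE1 = 11100001 → 3-byte char #7 = E1 9A A3.
Offset 22: leading byte 0xE2 = 11100010 → 3-byte char #8 = E2 95 83.
Offset 25: leading byte 0xD1 = 11010001 → 2-byte char #9 = D1 A3.
Leading byte 0xD1 = 11010001 matches 110xxxxx → 2-byte sequence.
Byte 1: 0xD1 = 11010001, payload 10001 (5 bits).
Byte 2: 0xA3 = 10100011 (10xxxxxx ✓), payload 100011.
Concatenate: 10001100011 = 0x463 (11 bits → U+0463).

U+0463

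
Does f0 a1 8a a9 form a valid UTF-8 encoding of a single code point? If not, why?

valid

Leading byte 0xF0 = 11110000 → 4-byte form.
Continuation bytes 0xA1=10100001, 0x8A=10001010, 0xA9=10101001 all match 10xxxxxx.
Decoded value 0x212A9 is ≥ 0x10000 (shortest form) and not a surrogate.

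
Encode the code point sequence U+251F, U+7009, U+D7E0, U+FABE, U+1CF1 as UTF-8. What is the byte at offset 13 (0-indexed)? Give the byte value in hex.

0xB3

U+251F → 3-byte form E2 94 9F at offsets 0–2.
U+7009 → 3-byte form E7 80 89 at offsets 3–5.
U+D7E0 → 3-byte form ED 9F A0 at offsets 6–8.
U+FABE → 3-byte form EF AA BE at offsets 9–11.
U+1CF1 → 3-byte form E1 B3 B1 at offsets 12–14.
Offset 13 falls in char 5's range; it's byte 2 of E1 B3 B1 = 0xB3.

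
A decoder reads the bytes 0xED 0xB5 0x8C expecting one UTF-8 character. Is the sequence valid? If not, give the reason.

invalid (encodes a surrogate (U+D800–U+DFFF))

Structurally a 3-byte sequence; payload = 0xDD4C.
But 0xDD4C is in U+D800–U+DFFF, the surrogate range. Surrogates are not Unicode scalar values and are forbidden in UTF-8.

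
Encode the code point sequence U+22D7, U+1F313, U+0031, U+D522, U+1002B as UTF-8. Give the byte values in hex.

U+22D7: 3-byte form → E2 8B 97.
U+1F313: 4-byte form → F0 9F 8C 93.
U+0031: 1-byte form → 31.
U+D522: 3-byte form → ED 94 A2.
U+1002B: 4-byte form → F0 90 80 AB.
Concatenated (15 bytes): E2 8B 97 F0 9F 8C 93 31 ED 94 A2 F0 90 80 AB.

E2 8B 97 F0 9F 8C 93 31 ED 94 A2 F0 90 80 AB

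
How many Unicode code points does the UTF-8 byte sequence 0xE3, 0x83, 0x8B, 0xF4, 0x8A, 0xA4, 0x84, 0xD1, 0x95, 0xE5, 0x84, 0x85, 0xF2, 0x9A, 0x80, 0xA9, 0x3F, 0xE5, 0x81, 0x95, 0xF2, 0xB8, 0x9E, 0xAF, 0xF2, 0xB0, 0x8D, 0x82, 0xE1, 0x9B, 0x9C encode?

10

Byte at offset 0: 0xE3 = 11100011 → 3-byte char (#1). Advance 3.
Byte at offset 3: 0xF4 = 11110100 → 4-byte char (#2). Advance 4.
Byte at offset 7: 0xD1 = 11010001 → 2-byte char (#3). Advance 2.
Byte at offset 9: 0xE5 = 11100101 → 3-byte char (#4). Advance 3.
Byte at offset 12: 0xF2 = 11110010 → 4-byte char (#5). Advance 4.
Byte at offset 16: 0x3F = 00111111 → 1-byte char (#6). Advance 1.
Byte at offset 17: 0xE5 = 11100101 → 3-byte char (#7). Advance 3.
Byte at offset 20: 0xF2 = 11110010 → 4-byte char (#8). Advance 4.
Byte at offset 24: 0xF2 = 11110010 → 4-byte char (#9). Advance 4.
Byte at offset 28: 0xE1 = 11100001 → 3-byte char (#10). Advance 3.
Reached end at offset 31 after 10 code points.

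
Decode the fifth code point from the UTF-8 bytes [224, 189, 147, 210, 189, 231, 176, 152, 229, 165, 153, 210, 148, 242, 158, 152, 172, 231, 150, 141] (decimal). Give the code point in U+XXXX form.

U+0494

Offset 0: leading byte 0xE0 = 11100000 → 3-byte char #1 = E0 BD 93.
Offset 3: leading byte 0xD2 = 11010010 → 2-byte char #2 = D2 BD.
Offset 5: leading byte 0xE7 = 11100111 → 3-byte char #3 = E7 B0 98.
Offset 8: leading byte 0xE5 = 11100101 → 3-byte char #4 = E5 A5 99.
Offset 11: leading byte 0xD2 = 11010010 → 2-byte char #5 = D2 94.
Leading byte 0xD2 = 11010010 matches 110xxxxx → 2-byte sequence.
Byte 1: 0xD2 = 11010010, payload 10010 (5 bits).
Byte 2: 0x94 = 10010100 (10xxxxxx ✓), payload 010100.
Concatenate: 10010010100 = 0x494 (11 bits → U+0494).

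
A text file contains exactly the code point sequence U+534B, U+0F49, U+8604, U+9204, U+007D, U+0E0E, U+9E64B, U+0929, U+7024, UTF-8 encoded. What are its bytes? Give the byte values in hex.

E5 8D 8B E0 BD 89 E8 98 84 E9 88 84 7D E0 B8 8E F2 9E 99 8B E0 A4 A9 E7 80 A4

U+534B: 3-byte form → E5 8D 8B.
U+0F49: 3-byte form → E0 BD 89.
U+8604: 3-byte form → E8 98 84.
U+9204: 3-byte form → E9 88 84.
U+007D: 1-byte form → 7D.
U+0E0E: 3-byte form → E0 B8 8E.
U+9E64B: 4-byte form → F2 9E 99 8B.
U+0929: 3-byte form → E0 A4 A9.
U+7024: 3-byte form → E7 80 A4.
Concatenated (26 bytes): E5 8D 8B E0 BD 89 E8 98 84 E9 88 84 7D E0 B8 8E F2 9E 99 8B E0 A4 A9 E7 80 A4.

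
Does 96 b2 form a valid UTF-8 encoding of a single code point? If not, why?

invalid (continuation byte with no leading byte)

Byte 0x96 = 10010110 has the form 10xxxxxx — a continuation byte — but there is no preceding leading byte.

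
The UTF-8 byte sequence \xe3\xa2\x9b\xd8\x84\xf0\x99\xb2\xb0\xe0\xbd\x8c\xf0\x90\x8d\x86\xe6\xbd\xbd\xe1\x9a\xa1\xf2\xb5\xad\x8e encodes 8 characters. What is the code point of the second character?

U+0604

Offset 0: leading byte 0xE3 = 11100011 → 3-byte char #1 = E3 A2 9B.
Offset 3: leading byte 0xD8 = 11011000 → 2-byte char #2 = D8 84.
Leading byte 0xD8 = 11011000 matches 110xxxxx → 2-byte sequence.
Byte 1: 0xD8 = 11011000, payload 11000 (5 bits).
Byte 2: 0x84 = 10000100 (10xxxxxx ✓), payload 000100.
Concatenate: 11000000100 = 0x604 (11 bits → U+0604).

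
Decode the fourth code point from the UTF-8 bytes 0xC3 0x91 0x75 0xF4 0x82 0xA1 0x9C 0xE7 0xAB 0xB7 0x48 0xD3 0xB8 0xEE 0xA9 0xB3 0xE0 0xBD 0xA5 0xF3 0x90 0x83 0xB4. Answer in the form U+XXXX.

U+7AF7

Offset 0: leading byte 0xC3 = 11000011 → 2-byte char #1 = C3 91.
Offset 2: leading byte 0x75 = 01110101 → 1-byte char #2 = 75.
Offset 3: leading byte 0xF4 = 11110100 → 4-byte char #3 = F4 82 A1 9C.
Offset 7: leading byte 0xE7 = 11100111 → 3-byte char #4 = E7 AB B7.
Leading byte 0xE7 = 11100111 matches 1110xxxx → 3-byte sequence.
Byte 1: 0xE7 = 11100111, payload 0111 (4 bits).
Byte 2: 0xAB = 10101011 (10xxxxxx ✓), payload 101011.
Byte 3: 0xB7 = 10110111 (10xxxxxx ✓), payload 110111.
Concatenate: 0111101011110111 = 0x7AF7 (16 bits → U+7AF7).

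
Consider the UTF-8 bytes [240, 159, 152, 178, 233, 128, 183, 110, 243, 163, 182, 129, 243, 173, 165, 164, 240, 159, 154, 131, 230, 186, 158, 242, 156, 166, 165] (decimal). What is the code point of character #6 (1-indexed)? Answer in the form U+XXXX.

Offset 0: leading byte 0xF0 = 11110000 → 4-byte char #1 = F0 9F 98 B2.
Offset 4: leading byte 0xE9 = 11101001 → 3-byte char #2 = E9 80 B7.
Offset 7: leading byte 0x6E = 01101110 → 1-byte char #3 = 6E.
Offset 8: leading byte 0xF3 = 11110011 → 4-byte char #4 = F3 A3 B6 81.
Offset 12: leading byte 0xF3 = 11110011 → 4-byte char #5 = F3 AD A5 A4.
Offset 16: leading byte 0xF0 = 11110000 → 4-byte char #6 = F0 9F 9A 83.
Leading byte 0xF0 = 11110000 matches 11110xxx → 4-byte sequence.
Byte 1: 0xF0 = 11110000, payload 000 (3 bits).
Byte 2: 0x9F = 10011111 (10xxxxxx ✓), payload 011111.
Byte 3: 0x9A = 10011010 (10xxxxxx ✓), payload 011010.
Byte 4: 0x83 = 10000011 (10xxxxxx ✓), payload 000011.
Concatenate: 000011111011010000011 = 0x1F683 (21 bits → U+1F683).

U+1F683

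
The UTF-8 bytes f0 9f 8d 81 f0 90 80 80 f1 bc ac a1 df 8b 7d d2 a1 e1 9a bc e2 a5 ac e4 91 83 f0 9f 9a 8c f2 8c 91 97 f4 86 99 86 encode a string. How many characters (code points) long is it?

12

Byte at offset 0: 0xF0 = 11110000 → 4-byte char (#1). Advance 4.
Byte at offset 4: 0xF0 = 11110000 → 4-byte char (#2). Advance 4.
Byte at offset 8: 0xF1 = 11110001 → 4-byte char (#3). Advance 4.
Byte at offset 12: 0xDF = 11011111 → 2-byte char (#4). Advance 2.
Byte at offset 14: 0x7D = 01111101 → 1-byte char (#5). Advance 1.
Byte at offset 15: 0xD2 = 11010010 → 2-byte char (#6). Advance 2.
Byte at offset 17: 0xE1 = 11100001 → 3-byte char (#7). Advance 3.
Byte at offset 20: 0xE2 = 11100010 → 3-byte char (#8). Advance 3.
Byte at offset 23: 0xE4 = 11100100 → 3-byte char (#9). Advance 3.
Byte at offset 26: 0xF0 = 11110000 → 4-byte char (#10). Advance 4.
Byte at offset 30: 0xF2 = 11110010 → 4-byte char (#11). Advance 4.
Byte at offset 34: 0xF4 = 11110100 → 4-byte char (#12). Advance 4.
Reached end at offset 38 after 12 code points.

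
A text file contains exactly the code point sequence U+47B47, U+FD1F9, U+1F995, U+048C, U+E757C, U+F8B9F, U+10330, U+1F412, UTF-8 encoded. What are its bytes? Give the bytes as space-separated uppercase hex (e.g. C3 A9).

U+47B47: 4-byte form → F1 87 AD 87.
U+FD1F9: 4-byte form → F3 BD 87 B9.
U+1F995: 4-byte form → F0 9F A6 95.
U+048C: 2-byte form → D2 8C.
U+E757C: 4-byte form → F3 A7 95 BC.
U+F8B9F: 4-byte form → F3 B8 AE 9F.
U+10330: 4-byte form → F0 90 8C B0.
U+1F412: 4-byte form → F0 9F 90 92.
Concatenated (30 bytes): F1 87 AD 87 F3 BD 87 B9 F0 9F A6 95 D2 8C F3 A7 95 BC F3 B8 AE 9F F0 90 8C B0 F0 9F 90 92.

F1 87 AD 87 F3 BD 87 B9 F0 9F A6 95 D2 8C F3 A7 95 BC F3 B8 AE 9F F0 90 8C B0 F0 9F 90 92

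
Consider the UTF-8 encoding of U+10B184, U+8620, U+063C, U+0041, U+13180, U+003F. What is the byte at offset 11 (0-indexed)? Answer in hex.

U+10B184 → 4-byte form F4 8B 86 84 at offsets 0–3.
U+8620 → 3-byte form E8 98 A0 at offsets 4–6.
U+063C → 2-byte form D8 BC at offsets 7–8.
U+0041 → 1-byte form 41 at offsets 9–9.
U+13180 → 4-byte form F0 93 86 80 at offsets 10–13.
Offset 11 falls in char 5's range; it's byte 2 of F0 93 86 80 = 0x93.

0x93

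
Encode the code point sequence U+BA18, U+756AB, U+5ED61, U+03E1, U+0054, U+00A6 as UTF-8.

U+BA18: 3-byte form → EB A8 98.
U+756AB: 4-byte form → F1 B5 9A AB.
U+5ED61: 4-byte form → F1 9E B5 A1.
U+03E1: 2-byte form → CF A1.
U+0054: 1-byte form → 54.
U+00A6: 2-byte form → C2 A6.
Concatenated (16 bytes): EB A8 98 F1 B5 9A AB F1 9E B5 A1 CF A1 54 C2 A6.

EB A8 98 F1 B5 9A AB F1 9E B5 A1 CF A1 54 C2 A6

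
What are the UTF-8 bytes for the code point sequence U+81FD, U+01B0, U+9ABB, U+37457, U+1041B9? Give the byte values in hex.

U+81FD: 3-byte form → E8 87 BD.
U+01B0: 2-byte form → C6 B0.
U+9ABB: 3-byte form → E9 AA BB.
U+37457: 4-byte form → F0 B7 91 97.
U+1041B9: 4-byte form → F4 84 86 B9.
Concatenated (16 bytes): E8 87 BD C6 B0 E9 AA BB F0 B7 91 97 F4 84 86 B9.

E8 87 BD C6 B0 E9 AA BB F0 B7 91 97 F4 84 86 B9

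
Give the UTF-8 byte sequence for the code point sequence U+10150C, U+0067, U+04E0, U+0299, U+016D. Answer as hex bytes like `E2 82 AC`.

U+10150C: 4-byte form → F4 81 94 8C.
U+0067: 1-byte form → 67.
U+04E0: 2-byte form → D3 A0.
U+0299: 2-byte form → CA 99.
U+016D: 2-byte form → C5 AD.
Concatenated (11 bytes): F4 81 94 8C 67 D3 A0 CA 99 C5 AD.

F4 81 94 8C 67 D3 A0 CA 99 C5 AD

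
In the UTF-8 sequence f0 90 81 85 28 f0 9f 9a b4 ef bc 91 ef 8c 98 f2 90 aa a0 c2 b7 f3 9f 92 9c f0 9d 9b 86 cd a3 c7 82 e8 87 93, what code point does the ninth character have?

Offset 0: leading byte 0xF0 = 11110000 → 4-byte char #1 = F0 90 81 85.
Offset 4: leading byte 0x28 = 00101000 → 1-byte char #2 = 28.
Offset 5: leading byte 0xF0 = 11110000 → 4-byte char #3 = F0 9F 9A B4.
Offset 9: leading byte 0xEF = 11101111 → 3-byte char #4 = EF BC 91.
Offset 12: leading byte 0xEF = 11101111 → 3-byte char #5 = EF 8C 98.
Offset 15: leading byte 0xF2 = 11110010 → 4-byte char #6 = F2 90 AA A0.
Offset 19: leading byte 0xC2 = 11000010 → 2-byte char #7 = C2 B7.
Offset 21: leading byte 0xF3 = 11110011 → 4-byte char #8 = F3 9F 92 9C.
Offset 25: leading byte 0xF0 = 11110000 → 4-byte char #9 = F0 9D 9B 86.
Leading byte 0xF0 = 11110000 matches 11110xxx → 4-byte sequence.
Byte 1: 0xF0 = 11110000, payload 000 (3 bits).
Byte 2: 0x9D = 10011101 (10xxxxxx ✓), payload 011101.
Byte 3: 0x9B = 10011011 (10xxxxxx ✓), payload 011011.
Byte 4: 0x86 = 10000110 (10xxxxxx ✓), payload 000110.
Concatenate: 000011101011011000110 = 0x1D6C6 (21 bits → U+1D6C6).

U+1D6C6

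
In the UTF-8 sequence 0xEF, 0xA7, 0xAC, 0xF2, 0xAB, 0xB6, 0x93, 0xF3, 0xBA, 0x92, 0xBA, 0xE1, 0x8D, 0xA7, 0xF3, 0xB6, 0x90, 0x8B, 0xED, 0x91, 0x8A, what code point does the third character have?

U+FA4BA

Offset 0: leading byte 0xEF = 11101111 → 3-byte char #1 = EF A7 AC.
Offset 3: leading byte 0xF2 = 11110010 → 4-byte char #2 = F2 AB B6 93.
Offset 7: leading byte 0xF3 = 11110011 → 4-byte char #3 = F3 BA 92 BA.
Leading byte 0xF3 = 11110011 matches 11110xxx → 4-byte sequence.
Byte 1: 0xF3 = 11110011, payload 011 (3 bits).
Byte 2: 0xBA = 10111010 (10xxxxxx ✓), payload 111010.
Byte 3: 0x92 = 10010010 (10xxxxxx ✓), payload 010010.
Byte 4: 0xBA = 10111010 (10xxxxxx ✓), payload 111010.
Concatenate: 011111010010010111010 = 0xFA4BA (21 bits → U+FA4BA).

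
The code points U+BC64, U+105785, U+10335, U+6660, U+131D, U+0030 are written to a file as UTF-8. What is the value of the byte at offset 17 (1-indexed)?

0x9D

1-indexed offset 17 is 0-indexed offset 16.
U+BC64 → 3-byte form EB B1 A4 at offsets 0–2.
U+105785 → 4-byte form F4 85 9E 85 at offsets 3–6.
U+10335 → 4-byte form F0 90 8C B5 at offsets 7–10.
U+6660 → 3-byte form E6 99 A0 at offsets 11–13.
U+131D → 3-byte form E1 8C 9D at offsets 14–16.
Offset 16 falls in char 5's range; it's byte 3 of E1 8C 9D = 0x9D.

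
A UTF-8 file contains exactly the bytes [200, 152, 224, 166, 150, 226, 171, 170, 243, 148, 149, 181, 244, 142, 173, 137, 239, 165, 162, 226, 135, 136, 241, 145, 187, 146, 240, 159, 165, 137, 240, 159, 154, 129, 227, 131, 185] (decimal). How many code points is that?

Byte at offset 0: 0xC8 = 11001000 → 2-byte char (#1). Advance 2.
Byte at offset 2: 0xE0 = 11100000 → 3-byte char (#2). Advance 3.
Byte at offset 5: 0xE2 = 11100010 → 3-byte char (#3). Advance 3.
Byte at offset 8: 0xF3 = 11110011 → 4-byte char (#4). Advance 4.
Byte at offset 12: 0xF4 = 11110100 → 4-byte char (#5). Advance 4.
Byte at offset 16: 0xEF = 11101111 → 3-byte char (#6). Advance 3.
Byte at offset 19: 0xE2 = 11100010 → 3-byte char (#7). Advance 3.
Byte at offset 22: 0xF1 = 11110001 → 4-byte char (#8). Advance 4.
Byte at offset 26: 0xF0 = 11110000 → 4-byte char (#9). Advance 4.
Byte at offset 30: 0xF0 = 11110000 → 4-byte char (#10). Advance 4.
Byte at offset 34: 0xE3 = 11100011 → 3-byte char (#11). Advance 3.
Reached end at offset 37 after 11 code points.

11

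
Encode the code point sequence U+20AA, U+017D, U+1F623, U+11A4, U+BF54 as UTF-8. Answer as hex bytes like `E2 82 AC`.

U+20AA: 3-byte form → E2 82 AA.
U+017D: 2-byte form → C5 BD.
U+1F623: 4-byte form → F0 9F 98 A3.
U+11A4: 3-byte form → E1 86 A4.
U+BF54: 3-byte form → EB BD 94.
Concatenated (15 bytes): E2 82 AA C5 BD F0 9F 98 A3 E1 86 A4 EB BD 94.

E2 82 AA C5 BD F0 9F 98 A3 E1 86 A4 EB BD 94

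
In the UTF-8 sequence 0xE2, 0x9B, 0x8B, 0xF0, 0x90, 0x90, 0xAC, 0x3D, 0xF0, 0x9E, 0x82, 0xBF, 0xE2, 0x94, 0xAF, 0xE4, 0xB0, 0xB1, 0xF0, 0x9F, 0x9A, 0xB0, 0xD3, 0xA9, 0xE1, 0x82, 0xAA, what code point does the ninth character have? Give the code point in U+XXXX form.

Offset 0: leading byte 0xE2 = 11100010 → 3-byte char #1 = E2 9B 8B.
Offset 3: leading byte 0xF0 = 11110000 → 4-byte char #2 = F0 90 90 AC.
Offset 7: leading byte 0x3D = 00111101 → 1-byte char #3 = 3D.
Offset 8: leading byte 0xF0 = 11110000 → 4-byte char #4 = F0 9E 82 BF.
Offset 12: leading byte 0xE2 = 11100010 → 3-byte char #5 = E2 94 AF.
Offset 15: leading byte 0xE4 = 11100100 → 3-byte char #6 = E4 B0 B1.
Offset 18: leading byte 0xF0 = 11110000 → 4-byte char #7 = F0 9F 9A B0.
Offset 22: leading byte 0xD3 = 11010011 → 2-byte char #8 = D3 A9.
Offset 24: leading byte 0xE1 = 11100001 → 3-byte char #9 = E1 82 AA.
Leading byte 0xE1 = 11100001 matches 1110xxxx → 3-byte sequence.
Byte 1: 0xE1 = 11100001, payload 0001 (4 bits).
Byte 2: 0x82 = 10000010 (10xxxxxx ✓), payload 000010.
Byte 3: 0xAA = 10101010 (10xxxxxx ✓), payload 101010.
Concatenate: 0001000010101010 = 0x10AA (16 bits → U+10AA).

U+10AA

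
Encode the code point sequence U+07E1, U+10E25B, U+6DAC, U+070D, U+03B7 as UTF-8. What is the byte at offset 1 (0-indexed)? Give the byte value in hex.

0xA1

U+07E1 → 2-byte form DF A1 at offsets 0–1.
Offset 1 falls in char 1's range; it's byte 2 of DF A1 = 0xA1.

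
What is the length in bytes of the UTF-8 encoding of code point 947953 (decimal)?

4

U+E76F1 = 0xE76F1. UTF-8 uses 1 byte below 0x80, 2 below 0x800, 3 below 0x10000, 4 up to 0x10FFFF. 0xE76F1 is in U+10000–U+10FFFF → 4 bytes.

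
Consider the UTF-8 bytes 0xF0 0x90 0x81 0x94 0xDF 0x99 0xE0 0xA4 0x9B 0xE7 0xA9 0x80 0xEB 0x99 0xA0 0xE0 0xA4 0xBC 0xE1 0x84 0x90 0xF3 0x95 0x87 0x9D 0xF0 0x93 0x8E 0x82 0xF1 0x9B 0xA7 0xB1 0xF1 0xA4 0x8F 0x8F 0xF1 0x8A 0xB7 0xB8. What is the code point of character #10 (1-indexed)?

U+5B9F1

Offset 0: leading byte 0xF0 = 11110000 → 4-byte char #1 = F0 90 81 94.
Offset 4: leading byte 0xDF = 11011111 → 2-byte char #2 = DF 99.
Offset 6: leading byte 0xE0 = 11100000 → 3-byte char #3 = E0 A4 9B.
Offset 9: leading byte 0xE7 = 11100111 → 3-byte char #4 = E7 A9 80.
Offset 12: leading byte 0xEB = 11101011 → 3-byte char #5 = EB 99 A0.
Offset 15: leading byte 0xE0 = 11100000 → 3-byte char #6 = E0 A4 BC.
Offset 18: leading byte 0xE1 = 11100001 → 3-byte char #7 = E1 84 90.
Offset 21: leading byte 0xF3 = 11110011 → 4-byte char #8 = F3 95 87 9D.
Offset 25: leading byte 0xF0 = 11110000 → 4-byte char #9 = F0 93 8E 82.
Offset 29: leading byte 0xF1 = 11110001 → 4-byte char #10 = F1 9B A7 B1.
Leading byte 0xF1 = 11110001 matches 11110xxx → 4-byte sequence.
Byte 1: 0xF1 = 11110001, payload 001 (3 bits).
Byte 2: 0x9B = 10011011 (10xxxxxx ✓), payload 011011.
Byte 3: 0xA7 = 10100111 (10xxxxxx ✓), payload 100111.
Byte 4: 0xB1 = 10110001 (10xxxxxx ✓), payload 110001.
Concatenate: 001011011100111110001 = 0x5B9F1 (21 bits → U+5B9F1).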